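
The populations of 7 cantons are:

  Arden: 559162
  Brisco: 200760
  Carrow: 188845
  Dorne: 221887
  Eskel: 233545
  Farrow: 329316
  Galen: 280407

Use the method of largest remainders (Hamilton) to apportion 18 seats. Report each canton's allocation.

Arden: 5, Brisco: 2, Carrow: 2, Dorne: 2, Eskel: 2, Farrow: 3, Galen: 2

Total 2013922; standard divisor 2013922/18 ≈ 111884.556.
Standard quotas: Arden 4.9977, Brisco 1.7943, Carrow 1.6879, Dorne 1.9832, Eskel 2.0874, Farrow 2.9434, Galen 2.5062.
Lower quotas: Arden 4, Brisco 1, Carrow 1, Dorne 1, Eskel 2, Farrow 2, Galen 2 (sum 13, leaving 5 seats).
Remainders in descending order: Arden 0.9977, Dorne 0.9832, Farrow 0.9434, Brisco 0.7943, Carrow 0.6879, Galen 0.5062, Eskel 0.0874.
Largest remainders: Arden, Dorne, Farrow, Brisco, Carrow receive the extra seats.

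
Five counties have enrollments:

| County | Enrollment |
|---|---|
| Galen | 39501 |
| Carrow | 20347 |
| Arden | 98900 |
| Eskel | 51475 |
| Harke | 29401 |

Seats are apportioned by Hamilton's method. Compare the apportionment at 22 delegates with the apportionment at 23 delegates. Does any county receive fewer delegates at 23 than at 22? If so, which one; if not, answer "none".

none

At 22 seats: Galen 3, Carrow 2, Arden 9, Eskel 5, Harke 3.
At 23 seats: Galen 4, Carrow 2, Arden 9, Eskel 5, Harke 3.
No county's allocation decreased.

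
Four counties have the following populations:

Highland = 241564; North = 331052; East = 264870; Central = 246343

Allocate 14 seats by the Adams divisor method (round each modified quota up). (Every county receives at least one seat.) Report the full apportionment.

Standard divisor 1083829/14 ≈ 77416.357; standard quotas: Highland 3.120, North 4.276, East 3.421, Central 3.182.
Rounding up gives 4, 5, 4, 4 = 17 seats, so the divisor must be adjusted.
With modified divisor 85500: modified quotas Highland 2.825, North 3.872, East 3.098, Central 2.881.
Rounding up: Highland 3, North 4, East 4, Central 3 (total 14).

Highland: 3, North: 4, East: 4, Central: 3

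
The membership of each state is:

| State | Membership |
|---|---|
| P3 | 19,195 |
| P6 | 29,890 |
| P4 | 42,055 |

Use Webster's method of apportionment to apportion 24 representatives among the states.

P3 5; P6 8; P4 11

Standard divisor 91140/24 ≈ 3797.5; standard quotas: P3 5.055, P6 7.871, P4 11.074.
Rounding to the nearest integer gives P3 5, P6 8, P4 11 — total 24, matching the house size, so no adjustment is needed.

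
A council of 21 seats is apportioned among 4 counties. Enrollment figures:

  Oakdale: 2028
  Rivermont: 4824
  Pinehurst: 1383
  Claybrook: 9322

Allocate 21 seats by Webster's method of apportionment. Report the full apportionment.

Oakdale 2; Rivermont 6; Pinehurst 2; Claybrook 11

Standard divisor 17557/21 ≈ 836.048; standard quotas: Oakdale 2.426, Rivermont 5.770, Pinehurst 1.654, Claybrook 11.150.
Rounding to the nearest integer gives Oakdale 2, Rivermont 6, Pinehurst 2, Claybrook 11 — total 21, matching the house size, so no adjustment is needed.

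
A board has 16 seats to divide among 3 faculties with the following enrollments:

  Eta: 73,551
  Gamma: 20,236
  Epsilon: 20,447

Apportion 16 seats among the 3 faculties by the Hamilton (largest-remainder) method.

Eta: 10, Gamma: 3, Epsilon: 3

The standard divisor is 114234/16 ≈ 7139.625.
Standard quotas: Eta 10.3018, Gamma 2.8343, Epsilon 2.8639.
Lower quotas: Eta 10, Gamma 2, Epsilon 2 (sum 14, leaving 2 seats).
Remainders in descending order: Epsilon 0.8639, Gamma 0.8343, Eta 0.3018.
Largest remainders: Epsilon, Gamma receive the extra seats.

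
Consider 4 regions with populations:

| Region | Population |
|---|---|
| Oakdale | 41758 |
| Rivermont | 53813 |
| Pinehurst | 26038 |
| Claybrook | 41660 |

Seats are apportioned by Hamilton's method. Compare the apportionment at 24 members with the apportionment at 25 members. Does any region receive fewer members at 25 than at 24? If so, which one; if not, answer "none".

At 24 seats: Oakdale 6, Rivermont 8, Pinehurst 4, Claybrook 6.
At 25 seats: Oakdale 7, Rivermont 8, Pinehurst 4, Claybrook 6.
No region's allocation decreased.

none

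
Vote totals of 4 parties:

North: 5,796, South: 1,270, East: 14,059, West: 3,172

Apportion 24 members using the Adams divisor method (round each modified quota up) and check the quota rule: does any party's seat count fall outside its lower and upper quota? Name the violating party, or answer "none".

none

Standard quotas: North 5.725, South 1.254, East 13.887, West 3.133.
Adams allocation: North 6, South 2, East 13, West 3.
Every allocation lies between the lower and upper quota.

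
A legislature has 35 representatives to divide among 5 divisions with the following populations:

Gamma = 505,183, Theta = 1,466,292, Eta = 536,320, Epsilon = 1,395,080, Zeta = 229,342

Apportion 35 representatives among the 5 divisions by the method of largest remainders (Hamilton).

Standard divisor: 4132217 ÷ 35 ≈ 118063.343.
Standard quotas: Gamma 4.2789, Theta 12.4195, Eta 4.5426, Epsilon 11.8164, Zeta 1.9425.
Lower quotas: Gamma 4, Theta 12, Eta 4, Epsilon 11, Zeta 1 (sum 32, leaving 3 seats).
Remainders in descending order: Zeta 0.9425, Epsilon 0.8164, Eta 0.5426, Theta 0.4195, Gamma 0.2789.
The surplus seats go to Zeta, Epsilon, Eta.

Gamma=4; Theta=12; Eta=5; Epsilon=12; Zeta=2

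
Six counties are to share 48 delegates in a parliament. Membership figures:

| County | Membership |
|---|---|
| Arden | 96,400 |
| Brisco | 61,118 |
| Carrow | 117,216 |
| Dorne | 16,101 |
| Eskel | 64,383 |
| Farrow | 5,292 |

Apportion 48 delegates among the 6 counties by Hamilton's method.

Arden=13, Brisco=8, Carrow=16, Dorne=2, Eskel=8, Farrow=1

The standard divisor is 360510/48 ≈ 7510.625.
Standard quotas: Arden 12.8352, Brisco 8.1375, Carrow 15.6067, Dorne 2.1438, Eskel 8.5723, Farrow 0.7046.
Lower quotas: Arden 12, Brisco 8, Carrow 15, Dorne 2, Eskel 8, Farrow 0 (sum 45, leaving 3 seats).
Remainders in descending order: Arden 0.8352, Farrow 0.7046, Carrow 0.6067, Eskel 0.5723, Dorne 0.1438, Brisco 0.1375.
Largest remainders: Arden, Farrow, Carrow receive the extra seats.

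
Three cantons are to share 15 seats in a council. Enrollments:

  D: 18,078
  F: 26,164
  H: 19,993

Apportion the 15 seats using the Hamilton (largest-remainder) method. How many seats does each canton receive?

D 4; F 6; H 5

Total 64235; standard divisor 64235/15 ≈ 4282.333.
Standard quotas: D 4.2215, F 6.1098, H 4.6687.
Lower quotas: D 4, F 6, H 4 (sum 14, leaving 1 seat).
Remainders in descending order: H 0.6687, D 0.2215, F 0.1098.
Largest remainder: H receives the extra seat.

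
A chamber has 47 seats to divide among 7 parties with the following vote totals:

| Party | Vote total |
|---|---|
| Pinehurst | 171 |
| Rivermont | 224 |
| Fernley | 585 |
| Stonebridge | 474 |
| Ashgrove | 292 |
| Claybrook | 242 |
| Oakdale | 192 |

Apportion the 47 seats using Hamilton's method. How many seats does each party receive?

The standard divisor is 2180/47 ≈ 46.383.
Standard quotas: Pinehurst 3.687, Rivermont 4.829, Fernley 12.612, Stonebridge 10.219, Ashgrove 6.295, Claybrook 5.217, Oakdale 4.139.
Lower quotas: Pinehurst 3, Rivermont 4, Fernley 12, Stonebridge 10, Ashgrove 6, Claybrook 5, Oakdale 4 (sum 44, leaving 3 seats).
Remainders in descending order: Rivermont 0.829, Pinehurst 0.687, Fernley 0.612, Ashgrove 0.295, Stonebridge 0.219, Claybrook 0.217, Oakdale 0.139.
The surplus seats go to Rivermont, Pinehurst, Fernley.

Pinehurst=4, Rivermont=5, Fernley=13, Stonebridge=10, Ashgrove=6, Claybrook=5, Oakdale=4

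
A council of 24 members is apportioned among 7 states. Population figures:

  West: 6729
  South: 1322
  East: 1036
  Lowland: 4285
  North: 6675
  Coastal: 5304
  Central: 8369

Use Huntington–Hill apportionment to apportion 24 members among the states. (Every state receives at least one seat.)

West 5, South 1, East 1, Lowland 3, North 4, Coastal 4, Central 6

With divisor 1499: modified quotas West 4.489, South 0.882, East 0.691, Lowland 2.859, North 4.453, Coastal 3.538, Central 5.583.
Geometric-mean thresholds: West √(4·5)=4.472, South (min 1), East (min 1), Lowland √(2·3)=2.449, North √(4·5)=4.472, Coastal √(3·4)=3.464, Central √(5·6)=5.477.
Each quota rounded against its threshold gives West 5, South 1, East 1, Lowland 3, North 4, Coastal 4, Central 6 (total 24).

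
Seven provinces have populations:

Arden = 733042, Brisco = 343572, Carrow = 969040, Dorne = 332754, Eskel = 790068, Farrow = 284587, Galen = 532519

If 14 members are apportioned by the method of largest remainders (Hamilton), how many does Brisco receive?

The standard divisor is 3985582/14 ≈ 284684.429.
Standard quotas: Arden 2.5749, Brisco 1.2069, Carrow 3.4039, Dorne 1.1689, Eskel 2.7752, Farrow 0.9997, Galen 1.8706.
Lower quotas: Arden 2, Brisco 1, Carrow 3, Dorne 1, Eskel 2, Farrow 0, Galen 1 (sum 10, leaving 4 seats).
Remainders in descending order: Farrow 0.9997, Galen 0.8706, Eskel 0.7752, Arden 0.5749, Carrow 0.4039, Brisco 0.2069, Dorne 0.1689.
The surplus seats go to Farrow, Galen, Eskel, Arden.
Brisco receives 1.

1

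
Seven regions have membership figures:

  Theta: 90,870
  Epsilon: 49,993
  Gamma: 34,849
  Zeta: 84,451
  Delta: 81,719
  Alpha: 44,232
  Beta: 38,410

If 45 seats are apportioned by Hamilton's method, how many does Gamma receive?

4

Total 424524; standard divisor 424524/45 ≈ 9433.867.
Standard quotas: Theta 9.6323, Epsilon 5.2993, Gamma 3.6940, Zeta 8.9519, Delta 8.6623, Alpha 4.6886, Beta 4.0715.
Lower quotas: Theta 9, Epsilon 5, Gamma 3, Zeta 8, Delta 8, Alpha 4, Beta 4 (sum 41, leaving 4 seats).
Remainders in descending order: Zeta 0.9519, Gamma 0.6940, Alpha 0.6886, Delta 0.6623, Theta 0.6323, Epsilon 0.2993, Beta 0.0715.
Largest remainders: Zeta, Gamma, Alpha, Delta receive the extra seats.
Gamma receives 4.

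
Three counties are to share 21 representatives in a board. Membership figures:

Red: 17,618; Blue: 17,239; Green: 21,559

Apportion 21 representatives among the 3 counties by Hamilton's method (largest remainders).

Red: 7, Blue: 6, Green: 8

Standard divisor: 56416 ÷ 21 ≈ 2686.476.
Standard quotas: Red 6.5580, Blue 6.4170, Green 8.0250.
Lower quotas: Red 6, Blue 6, Green 8 (sum 20, leaving 1 seat).
Remainders in descending order: Red 0.5580, Blue 0.4170, Green 0.0250.
Largest remainder: Red receives the extra seat.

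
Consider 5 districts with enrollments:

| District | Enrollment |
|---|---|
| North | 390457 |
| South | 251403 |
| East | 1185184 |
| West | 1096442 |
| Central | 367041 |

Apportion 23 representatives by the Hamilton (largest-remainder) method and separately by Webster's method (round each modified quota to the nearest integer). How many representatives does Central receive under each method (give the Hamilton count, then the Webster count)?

2 and 3

Hamilton: North 3, South 2, East 8, West 8, Central 2.
Webster: North 3, South 2, East 8, West 7, Central 3.
Central gets 2 under Hamilton and 3 under Webster.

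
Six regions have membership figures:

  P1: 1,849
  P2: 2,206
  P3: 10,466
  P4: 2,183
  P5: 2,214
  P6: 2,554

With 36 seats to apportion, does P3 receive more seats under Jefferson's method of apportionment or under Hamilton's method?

Jefferson

Jefferson: P1 3, P2 4, P3 18, P4 3, P5 4, P6 4.
Hamilton: P1 3, P2 4, P3 17, P4 4, P5 4, P6 4.
P3 gets 18 under Jefferson and 17 under Hamilton.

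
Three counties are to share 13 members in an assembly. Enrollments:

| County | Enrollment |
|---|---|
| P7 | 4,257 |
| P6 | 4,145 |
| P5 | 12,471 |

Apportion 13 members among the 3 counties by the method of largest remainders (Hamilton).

P7: 3; P6: 2; P5: 8

Standard divisor: 20873 ÷ 13 ≈ 1605.615.
Standard quotas: P7 2.6513, P6 2.5816, P5 7.7671.
Lower quotas: P7 2, P6 2, P5 7 (sum 11, leaving 2 seats).
Remainders in descending order: P5 0.7671, P7 0.6513, P6 0.5816.
The surplus seats go to P5, P7.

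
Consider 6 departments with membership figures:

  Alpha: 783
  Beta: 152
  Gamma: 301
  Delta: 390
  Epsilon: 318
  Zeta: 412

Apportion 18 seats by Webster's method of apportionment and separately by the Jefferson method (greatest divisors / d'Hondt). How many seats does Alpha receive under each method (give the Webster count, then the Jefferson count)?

Webster: Alpha 6, Beta 1, Gamma 2, Delta 3, Epsilon 3, Zeta 3.
Jefferson: Alpha 7, Beta 1, Gamma 2, Delta 3, Epsilon 2, Zeta 3.
Alpha gets 6 under Webster and 7 under Jefferson.

6 and 7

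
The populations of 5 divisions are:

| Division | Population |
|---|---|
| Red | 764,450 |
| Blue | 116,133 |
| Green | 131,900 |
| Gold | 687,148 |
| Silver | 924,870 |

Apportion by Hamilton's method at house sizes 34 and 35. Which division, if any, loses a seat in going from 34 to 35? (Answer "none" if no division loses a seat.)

none

At 34 seats: Red 10, Blue 1, Green 2, Gold 9, Silver 12.
At 35 seats: Red 10, Blue 2, Green 2, Gold 9, Silver 12.
No division's allocation decreased.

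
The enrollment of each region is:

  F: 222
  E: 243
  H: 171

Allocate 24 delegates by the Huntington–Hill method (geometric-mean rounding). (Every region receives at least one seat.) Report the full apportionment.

F 8, E 9, H 7

With divisor 26.3: modified quotas F 8.441, E 9.240, H 6.502.
Geometric-mean thresholds: F √(8·9)=8.485, E √(9·10)=9.487, H √(6·7)=6.481.
Each quota rounded against its threshold gives F 8, E 9, H 7 (total 24).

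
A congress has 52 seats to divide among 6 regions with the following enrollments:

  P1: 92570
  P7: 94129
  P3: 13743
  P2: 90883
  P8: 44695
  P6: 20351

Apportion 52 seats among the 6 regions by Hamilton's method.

Standard divisor: 356371 ÷ 52 ≈ 6853.288.
Standard quotas: P1 13.5074, P7 13.7349, P3 2.0053, P2 13.2612, P8 6.5217, P6 2.9695.
Lower quotas: P1 13, P7 13, P3 2, P2 13, P8 6, P6 2 (sum 49, leaving 3 seats).
Remainders in descending order: P6 0.9695, P7 0.7349, P8 0.5217, P1 0.5074, P2 0.2612, P3 0.0053.
The surplus seats go to P6, P7, P8.

P1 13; P7 14; P3 2; P2 13; P8 7; P6 3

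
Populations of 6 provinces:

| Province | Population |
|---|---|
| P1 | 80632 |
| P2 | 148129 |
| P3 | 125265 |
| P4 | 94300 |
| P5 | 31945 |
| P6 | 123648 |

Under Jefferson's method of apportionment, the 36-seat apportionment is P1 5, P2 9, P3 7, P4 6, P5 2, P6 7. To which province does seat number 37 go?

P3

Priority for the next seat is population ÷ (current seats + 1).
Priorities: P1 13438.667, P2 14812.900, P3 15658.125, P4 13471.429, P5 10648.333, P6 15456.000.
Highest priority: P3.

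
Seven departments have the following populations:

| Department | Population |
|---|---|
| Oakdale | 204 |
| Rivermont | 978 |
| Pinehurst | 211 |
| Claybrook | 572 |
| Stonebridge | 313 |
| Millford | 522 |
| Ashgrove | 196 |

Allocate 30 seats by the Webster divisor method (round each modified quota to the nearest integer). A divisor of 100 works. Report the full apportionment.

Oakdale 2, Rivermont 10, Pinehurst 2, Claybrook 6, Stonebridge 3, Millford 5, Ashgrove 2

With modified divisor 100: modified quotas Oakdale 2.040, Rivermont 9.780, Pinehurst 2.110, Claybrook 5.720, Stonebridge 3.130, Millford 5.220, Ashgrove 1.960.
Rounding to the nearest integer: Oakdale 2, Rivermont 10, Pinehurst 2, Claybrook 6, Stonebridge 3, Millford 5, Ashgrove 2 (total 30).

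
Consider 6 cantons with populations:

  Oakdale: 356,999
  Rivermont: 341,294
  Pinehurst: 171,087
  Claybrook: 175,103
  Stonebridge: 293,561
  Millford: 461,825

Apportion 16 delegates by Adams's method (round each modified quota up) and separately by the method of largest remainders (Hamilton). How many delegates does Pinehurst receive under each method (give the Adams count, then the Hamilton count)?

2 and 1

Adams: Oakdale 3, Rivermont 3, Pinehurst 2, Claybrook 2, Stonebridge 2, Millford 4.
Hamilton: Oakdale 3, Rivermont 3, Pinehurst 1, Claybrook 2, Stonebridge 3, Millford 4.
Pinehurst gets 2 under Adams and 1 under Hamilton.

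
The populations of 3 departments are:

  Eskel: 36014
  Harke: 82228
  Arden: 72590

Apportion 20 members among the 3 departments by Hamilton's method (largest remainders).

Eskel 4, Harke 9, Arden 7

Standard divisor: 190832 ÷ 20 ≈ 9541.6.
Standard quotas: Eskel 3.7744, Harke 8.6178, Arden 7.6077.
Lower quotas: Eskel 3, Harke 8, Arden 7 (sum 18, leaving 2 seats).
Remainders in descending order: Eskel 0.7744, Harke 0.6178, Arden 0.6077.
Largest remainders: Eskel, Harke receive the extra seats.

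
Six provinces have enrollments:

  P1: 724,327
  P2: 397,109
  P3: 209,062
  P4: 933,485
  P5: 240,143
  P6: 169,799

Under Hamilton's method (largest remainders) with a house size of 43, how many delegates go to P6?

Total 2673925; standard divisor 2673925/43 ≈ 62184.302.
Standard quotas: P1 11.6481, P2 6.3860, P3 3.3620, P4 15.0116, P5 3.8618, P6 2.7306.
Lower quotas: P1 11, P2 6, P3 3, P4 15, P5 3, P6 2 (sum 40, leaving 3 seats).
Remainders in descending order: P5 0.8618, P6 0.7306, P1 0.6481, P2 0.3860, P3 0.3620, P4 0.0116.
Largest remainders: P5, P6, P1 receive the extra seats.
P6 receives 3.

3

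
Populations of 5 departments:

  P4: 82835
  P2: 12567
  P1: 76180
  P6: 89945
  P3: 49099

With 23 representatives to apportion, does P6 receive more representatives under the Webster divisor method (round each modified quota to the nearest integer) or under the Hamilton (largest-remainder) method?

Webster: P4 6, P2 1, P1 6, P6 6, P3 4.
Hamilton: P4 6, P2 1, P1 6, P6 7, P3 3.
P6 gets 6 under Webster and 7 under Hamilton.

Hamilton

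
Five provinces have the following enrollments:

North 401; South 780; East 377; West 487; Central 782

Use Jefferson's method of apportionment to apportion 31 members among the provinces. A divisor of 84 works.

North 4; South 9; East 4; West 5; Central 9

With modified divisor 84: modified quotas North 4.774, South 9.286, East 4.488, West 5.798, Central 9.310.
Rounding down: North 4, South 9, East 4, West 5, Central 9 (total 31).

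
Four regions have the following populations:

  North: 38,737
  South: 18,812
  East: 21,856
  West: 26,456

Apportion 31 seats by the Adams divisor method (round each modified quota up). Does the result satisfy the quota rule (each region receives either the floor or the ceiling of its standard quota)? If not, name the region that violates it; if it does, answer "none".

none

Standard quotas: North 11.344, South 5.509, East 6.400, West 7.747.
Adams allocation: North 11, South 6, East 6, West 8.
Every allocation lies between the lower and upper quota.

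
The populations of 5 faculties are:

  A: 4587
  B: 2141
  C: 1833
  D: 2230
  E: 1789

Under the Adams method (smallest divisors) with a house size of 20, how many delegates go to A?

Standard divisor 12580/20 ≈ 629; standard quotas: A 7.293, B 3.404, C 2.914, D 3.545, E 2.844.
Rounding up gives 8, 4, 3, 4, 3 = 22 seats, so the divisor must be adjusted.
With modified divisor 730: modified quotas A 6.284, B 2.933, C 2.511, D 3.055, E 2.451.
Rounding up: A 7, B 3, C 3, D 4, E 3 (total 20).
A receives 7.

7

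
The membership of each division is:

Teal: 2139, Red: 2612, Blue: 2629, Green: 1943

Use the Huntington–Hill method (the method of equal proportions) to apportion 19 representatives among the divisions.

Teal=4, Red=5, Blue=6, Green=4

With divisor 479: modified quotas Teal 4.466, Red 5.453, Blue 5.489, Green 4.056.
Geometric-mean thresholds: Teal √(4·5)=4.472, Red √(5·6)=5.477, Blue √(5·6)=5.477, Green √(4·5)=4.472.
Each quota rounded against its threshold gives Teal 4, Red 5, Blue 6, Green 4 (total 19).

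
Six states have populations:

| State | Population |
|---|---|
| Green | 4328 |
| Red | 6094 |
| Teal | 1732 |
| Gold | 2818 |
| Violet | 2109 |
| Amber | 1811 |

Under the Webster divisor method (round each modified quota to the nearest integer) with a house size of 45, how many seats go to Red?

15

Standard divisor 18892/45 ≈ 419.822; standard quotas: Green 10.309, Red 14.516, Teal 4.126, Gold 6.712, Violet 5.024, Amber 4.314.
Rounding to the nearest integer gives Green 10, Red 15, Teal 4, Gold 7, Violet 5, Amber 4 — total 45, matching the house size, so no adjustment is needed.
Red receives 15.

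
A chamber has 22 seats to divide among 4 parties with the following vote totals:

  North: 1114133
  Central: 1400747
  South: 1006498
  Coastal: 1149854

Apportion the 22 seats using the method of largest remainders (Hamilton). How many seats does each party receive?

North 5; Central 7; South 5; Coastal 5

Total 4671232; standard divisor 4671232/22 ≈ 212328.727.
Standard quotas: North 5.2472, Central 6.5971, South 4.7403, Coastal 5.4154.
Lower quotas: North 5, Central 6, South 4, Coastal 5 (sum 20, leaving 2 seats).
Remainders in descending order: South 0.7403, Central 0.5971, Coastal 0.4154, North 0.2472.
The surplus seats go to South, Central.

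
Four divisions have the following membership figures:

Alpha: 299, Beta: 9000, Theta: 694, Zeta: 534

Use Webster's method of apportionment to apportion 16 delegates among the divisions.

Standard divisor 10527/16 ≈ 657.938; standard quotas: Alpha 0.454, Beta 13.679, Theta 1.055, Zeta 0.812.
Rounding to the nearest integer gives Alpha 0, Beta 14, Theta 1, Zeta 1 — total 16, matching the house size, so no adjustment is needed.

Alpha: 0, Beta: 14, Theta: 1, Zeta: 1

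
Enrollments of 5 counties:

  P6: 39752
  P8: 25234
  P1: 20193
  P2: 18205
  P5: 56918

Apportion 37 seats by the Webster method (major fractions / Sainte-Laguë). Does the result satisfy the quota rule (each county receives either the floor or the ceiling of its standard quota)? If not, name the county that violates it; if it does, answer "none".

Standard quotas: P6 9.175, P8 5.824, P1 4.661, P2 4.202, P5 13.137.
Webster allocation: P6 9, P8 6, P1 5, P2 4, P5 13.
Every allocation lies between the lower and upper quota.

none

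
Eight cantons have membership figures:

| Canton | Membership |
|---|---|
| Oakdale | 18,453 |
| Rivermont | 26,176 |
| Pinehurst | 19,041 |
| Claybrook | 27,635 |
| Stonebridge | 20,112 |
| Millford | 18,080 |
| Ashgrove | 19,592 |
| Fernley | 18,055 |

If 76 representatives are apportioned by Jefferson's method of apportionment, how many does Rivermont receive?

12

Standard divisor 167144/76 ≈ 2199.263; standard quotas: Oakdale 8.391, Rivermont 11.902, Pinehurst 8.658, Claybrook 12.566, Stonebridge 9.145, Millford 8.221, Ashgrove 8.908, Fernley 8.210.
Rounding down gives 8, 11, 8, 12, 9, 8, 8, 8 = 72 seats, so the divisor must be adjusted.
With modified divisor 2100: modified quotas Oakdale 8.787, Rivermont 12.465, Pinehurst 9.067, Claybrook 13.160, Stonebridge 9.577, Millford 8.610, Ashgrove 9.330, Fernley 8.598.
Rounding down: Oakdale 8, Rivermont 12, Pinehurst 9, Claybrook 13, Stonebridge 9, Millford 8, Ashgrove 9, Fernley 8 (total 76).
Rivermont receives 12.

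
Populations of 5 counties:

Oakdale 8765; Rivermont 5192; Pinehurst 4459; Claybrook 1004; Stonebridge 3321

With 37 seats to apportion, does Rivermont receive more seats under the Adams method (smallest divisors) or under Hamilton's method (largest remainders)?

Adams: Oakdale 14, Rivermont 8, Pinehurst 7, Claybrook 2, Stonebridge 6.
Hamilton: Oakdale 14, Rivermont 9, Pinehurst 7, Claybrook 2, Stonebridge 5.
Rivermont gets 8 under Adams and 9 under Hamilton.

Hamilton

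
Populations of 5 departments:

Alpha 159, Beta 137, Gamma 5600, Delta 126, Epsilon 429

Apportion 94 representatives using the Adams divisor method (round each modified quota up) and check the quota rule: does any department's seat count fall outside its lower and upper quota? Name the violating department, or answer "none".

Gamma

Standard quotas: Alpha 2.317, Beta 1.996, Gamma 81.600, Delta 1.836, Epsilon 6.251.
Adams allocation: Alpha 3, Beta 2, Gamma 80, Delta 2, Epsilon 7.
Gamma has quota 81.600 (lower 81, upper 82) but receives 80 — outside the quota interval.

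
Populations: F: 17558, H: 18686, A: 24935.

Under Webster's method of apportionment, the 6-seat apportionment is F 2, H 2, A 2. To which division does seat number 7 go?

A

Priority for the next seat is population ÷ (current seats + 0.5).
Priorities: F 7023.200, H 7474.400, A 9974.000.
Highest priority: A.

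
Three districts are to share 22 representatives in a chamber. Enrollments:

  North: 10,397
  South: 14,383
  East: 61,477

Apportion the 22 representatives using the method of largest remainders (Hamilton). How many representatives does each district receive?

North 2, South 4, East 16

Standard divisor: 86257 ÷ 22 ≈ 3920.773.
Standard quotas: North 2.6518, South 3.6684, East 15.6798.
Lower quotas: North 2, South 3, East 15 (sum 20, leaving 2 seats).
Remainders in descending order: East 0.6798, South 0.6684, North 0.6518.
Largest remainders: East, South receive the extra seats.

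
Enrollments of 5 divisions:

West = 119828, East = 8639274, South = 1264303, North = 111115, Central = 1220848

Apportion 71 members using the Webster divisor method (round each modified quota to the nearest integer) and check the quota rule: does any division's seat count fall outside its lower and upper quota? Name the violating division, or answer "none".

Standard quotas: West 0.749, East 54.017, South 7.905, North 0.695, Central 7.633.
Webster allocation: West 1, East 53, South 8, North 1, Central 8.
East has quota 54.017 (lower 54, upper 55) but receives 53 — outside the quota interval.

East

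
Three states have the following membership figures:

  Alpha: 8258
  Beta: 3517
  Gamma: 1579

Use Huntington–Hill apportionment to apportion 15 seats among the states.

Alpha=9, Beta=4, Gamma=2

With divisor 922: modified quotas Alpha 8.957, Beta 3.815, Gamma 1.713.
Geometric-mean thresholds: Alpha √(8·9)=8.485, Beta √(3·4)=3.464, Gamma √(1·2)=1.414.
Each quota rounded against its threshold gives Alpha 9, Beta 4, Gamma 2 (total 15).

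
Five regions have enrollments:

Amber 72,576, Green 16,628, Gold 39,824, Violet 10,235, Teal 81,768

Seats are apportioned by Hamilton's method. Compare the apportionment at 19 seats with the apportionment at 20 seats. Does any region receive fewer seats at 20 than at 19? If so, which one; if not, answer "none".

Green

At 19 seats: Amber 6, Green 2, Gold 3, Violet 1, Teal 7.
At 20 seats: Amber 7, Green 1, Gold 4, Violet 1, Teal 7.
Green drops from 2 to 1.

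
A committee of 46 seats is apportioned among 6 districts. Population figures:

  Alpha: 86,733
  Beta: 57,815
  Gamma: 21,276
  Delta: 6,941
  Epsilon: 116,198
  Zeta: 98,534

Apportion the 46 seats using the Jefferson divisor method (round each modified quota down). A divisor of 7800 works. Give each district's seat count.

Alpha=11, Beta=7, Gamma=2, Delta=0, Epsilon=14, Zeta=12

With modified divisor 7800: modified quotas Alpha 11.120, Beta 7.412, Gamma 2.728, Delta 0.890, Epsilon 14.897, Zeta 12.633.
Rounding down: Alpha 11, Beta 7, Gamma 2, Delta 0, Epsilon 14, Zeta 12 (total 46).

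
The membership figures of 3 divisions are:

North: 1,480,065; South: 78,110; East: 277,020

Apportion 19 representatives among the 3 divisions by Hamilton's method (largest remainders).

North: 15, South: 1, East: 3

The standard divisor is 1835195/19 ≈ 96589.211.
Standard quotas: North 15.3233, South 0.8087, East 2.8680.
Lower quotas: North 15, South 0, East 2 (sum 17, leaving 2 seats).
Remainders in descending order: East 0.8680, South 0.8087, North 0.3233.
The surplus seats go to East, South.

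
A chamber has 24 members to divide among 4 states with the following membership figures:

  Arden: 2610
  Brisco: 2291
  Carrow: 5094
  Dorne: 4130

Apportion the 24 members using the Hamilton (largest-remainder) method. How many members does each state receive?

Arden: 4, Brisco: 4, Carrow: 9, Dorne: 7

Standard divisor: 14125 ÷ 24 ≈ 588.542.
Standard quotas: Arden 4.4347, Brisco 3.8927, Carrow 8.6553, Dorne 7.0173.
Lower quotas: Arden 4, Brisco 3, Carrow 8, Dorne 7 (sum 22, leaving 2 seats).
Remainders in descending order: Brisco 0.8927, Carrow 0.6553, Arden 0.4347, Dorne 0.0173.
The surplus seats go to Brisco, Carrow.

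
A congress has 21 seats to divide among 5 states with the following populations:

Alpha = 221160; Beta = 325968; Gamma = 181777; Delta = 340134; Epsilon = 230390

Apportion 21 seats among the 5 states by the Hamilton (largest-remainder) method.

Alpha 4; Beta 5; Gamma 3; Delta 5; Epsilon 4

Standard divisor: 1299429 ÷ 21 ≈ 61877.571.
Standard quotas: Alpha 3.5742, Beta 5.2680, Gamma 2.9377, Delta 5.4969, Epsilon 3.7233.
Lower quotas: Alpha 3, Beta 5, Gamma 2, Delta 5, Epsilon 3 (sum 18, leaving 3 seats).
Remainders in descending order: Gamma 0.9377, Epsilon 0.7233, Alpha 0.5742, Delta 0.4969, Beta 0.2680.
Largest remainders: Gamma, Epsilon, Alpha receive the extra seats.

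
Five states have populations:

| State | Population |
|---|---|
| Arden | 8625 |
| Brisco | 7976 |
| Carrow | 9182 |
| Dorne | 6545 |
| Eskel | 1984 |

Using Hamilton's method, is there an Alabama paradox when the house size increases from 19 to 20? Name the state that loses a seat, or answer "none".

none

At 19 seats: Arden 5, Brisco 4, Carrow 5, Dorne 4, Eskel 1.
At 20 seats: Arden 5, Brisco 5, Carrow 5, Dorne 4, Eskel 1.
No state's allocation decreased.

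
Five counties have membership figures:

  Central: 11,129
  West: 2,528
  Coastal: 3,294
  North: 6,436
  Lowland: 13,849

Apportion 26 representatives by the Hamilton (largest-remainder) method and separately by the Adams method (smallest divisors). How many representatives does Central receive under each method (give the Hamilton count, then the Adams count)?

8 and 7

Hamilton: Central 8, West 2, Coastal 2, North 4, Lowland 10.
Adams: Central 7, West 2, Coastal 3, North 5, Lowland 9.
Central gets 8 under Hamilton and 7 under Adams.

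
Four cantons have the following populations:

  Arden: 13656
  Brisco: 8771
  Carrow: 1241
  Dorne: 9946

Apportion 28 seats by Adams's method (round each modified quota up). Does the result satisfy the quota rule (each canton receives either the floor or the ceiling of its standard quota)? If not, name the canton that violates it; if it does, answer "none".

Standard quotas: Arden 11.375, Brisco 7.306, Carrow 1.034, Dorne 8.285.
Adams allocation: Arden 11, Brisco 8, Carrow 1, Dorne 8.
Every allocation lies between the lower and upper quota.

none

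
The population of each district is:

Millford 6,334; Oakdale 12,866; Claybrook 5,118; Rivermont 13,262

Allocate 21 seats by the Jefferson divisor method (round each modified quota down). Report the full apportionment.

Standard divisor 37580/21 ≈ 1789.524; standard quotas: Millford 3.539, Oakdale 7.190, Claybrook 2.860, Rivermont 7.411.
Rounding down gives 3, 7, 2, 7 = 19 seats, so the divisor must be adjusted.
With modified divisor 1630: modified quotas Millford 3.886, Oakdale 7.893, Claybrook 3.140, Rivermont 8.136.
Rounding down: Millford 3, Oakdale 7, Claybrook 3, Rivermont 8 (total 21).

Millford=3; Oakdale=7; Claybrook=3; Rivermont=8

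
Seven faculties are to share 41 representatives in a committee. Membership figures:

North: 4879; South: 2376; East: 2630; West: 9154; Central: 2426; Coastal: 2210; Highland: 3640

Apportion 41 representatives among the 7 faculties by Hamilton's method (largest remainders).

The standard divisor is 27315/41 ≈ 666.22.
Standard quotas: North 7.3234, South 3.5664, East 3.9476, West 13.7402, Central 3.6414, Coastal 3.3172, Highland 5.4637.
Lower quotas: North 7, South 3, East 3, West 13, Central 3, Coastal 3, Highland 5 (sum 37, leaving 4 seats).
Remainders in descending order: East 0.9476, West 0.7402, Central 0.6414, South 0.5664, Highland 0.4637, North 0.3234, Coastal 0.3172.
The surplus seats go to East, West, Central, South.

North: 7; South: 4; East: 4; West: 14; Central: 4; Coastal: 3; Highland: 5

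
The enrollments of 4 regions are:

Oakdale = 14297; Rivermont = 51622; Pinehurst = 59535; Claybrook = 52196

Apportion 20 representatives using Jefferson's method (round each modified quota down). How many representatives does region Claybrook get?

Standard divisor 177650/20 ≈ 8882.5; standard quotas: Oakdale 1.610, Rivermont 5.812, Pinehurst 6.703, Claybrook 5.876.
Rounding down gives 1, 5, 6, 5 = 17 seats, so the divisor must be adjusted.
With modified divisor 8000: modified quotas Oakdale 1.787, Rivermont 6.453, Pinehurst 7.442, Claybrook 6.524.
Rounding down: Oakdale 1, Rivermont 6, Pinehurst 7, Claybrook 6 (total 20).
Claybrook receives 6.

6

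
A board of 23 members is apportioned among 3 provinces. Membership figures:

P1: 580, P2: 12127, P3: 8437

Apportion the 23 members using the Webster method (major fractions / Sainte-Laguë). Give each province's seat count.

Standard divisor 21144/23 ≈ 919.304; standard quotas: P1 0.631, P2 13.191, P3 9.178.
Rounding to the nearest integer gives P1 1, P2 13, P3 9 — total 23, matching the house size, so no adjustment is needed.

P1 1, P2 13, P3 9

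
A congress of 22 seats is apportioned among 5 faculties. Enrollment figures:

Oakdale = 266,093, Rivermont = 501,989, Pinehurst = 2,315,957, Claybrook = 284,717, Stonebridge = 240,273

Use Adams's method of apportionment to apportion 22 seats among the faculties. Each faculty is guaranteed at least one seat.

Oakdale: 2, Rivermont: 3, Pinehurst: 13, Claybrook: 2, Stonebridge: 2

Standard divisor 3609029/22 ≈ 164046.773; standard quotas: Oakdale 1.622, Rivermont 3.060, Pinehurst 14.118, Claybrook 1.736, Stonebridge 1.465.
Rounding up gives 2, 4, 15, 2, 2 = 25 seats, so the divisor must be adjusted.
With modified divisor 185600: modified quotas Oakdale 1.434, Rivermont 2.705, Pinehurst 12.478, Claybrook 1.534, Stonebridge 1.295.
Rounding up: Oakdale 2, Rivermont 3, Pinehurst 13, Claybrook 2, Stonebridge 2 (total 22).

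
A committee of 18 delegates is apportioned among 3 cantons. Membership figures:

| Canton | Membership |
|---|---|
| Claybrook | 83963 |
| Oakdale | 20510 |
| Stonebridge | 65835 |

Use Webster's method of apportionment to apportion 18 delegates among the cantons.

Standard divisor 170308/18 ≈ 9461.556; standard quotas: Claybrook 8.874, Oakdale 2.168, Stonebridge 6.958.
Rounding to the nearest integer gives Claybrook 9, Oakdale 2, Stonebridge 7 — total 18, matching the house size, so no adjustment is needed.

Claybrook=9, Oakdale=2, Stonebridge=7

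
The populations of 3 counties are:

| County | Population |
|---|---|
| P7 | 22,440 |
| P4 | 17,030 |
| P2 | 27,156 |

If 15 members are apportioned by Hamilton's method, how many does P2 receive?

6

The standard divisor is 66626/15 ≈ 4441.733.
Standard quotas: P7 5.0521, P4 3.8341, P2 6.1138.
Lower quotas: P7 5, P4 3, P2 6 (sum 14, leaving 1 seat).
Remainders in descending order: P4 0.8341, P2 0.1138, P7 0.0521.
Largest remainder: P4 receives the extra seat.
P2 receives 6.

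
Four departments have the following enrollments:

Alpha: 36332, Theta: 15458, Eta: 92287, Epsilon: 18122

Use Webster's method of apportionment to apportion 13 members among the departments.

Alpha=3; Theta=1; Eta=8; Epsilon=1

Standard divisor 162199/13 ≈ 12476.846; standard quotas: Alpha 2.912, Theta 1.239, Eta 7.397, Epsilon 1.452.
Rounding to the nearest integer gives 3, 1, 7, 1 = 12 seats, so the divisor must be adjusted.
With modified divisor 12260.2: modified quotas Alpha 2.963, Theta 1.261, Eta 7.527, Epsilon 1.478.
Rounding to the nearest integer: Alpha 3, Theta 1, Eta 8, Epsilon 1 (total 13).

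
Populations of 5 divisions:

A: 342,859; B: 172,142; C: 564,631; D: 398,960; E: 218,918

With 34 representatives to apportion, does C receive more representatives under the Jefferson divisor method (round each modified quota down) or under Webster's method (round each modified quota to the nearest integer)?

Jefferson: A 7, B 3, C 12, D 8, E 4.
Webster: A 7, B 4, C 11, D 8, E 4.
C gets 12 under Jefferson and 11 under Webster.

Jefferson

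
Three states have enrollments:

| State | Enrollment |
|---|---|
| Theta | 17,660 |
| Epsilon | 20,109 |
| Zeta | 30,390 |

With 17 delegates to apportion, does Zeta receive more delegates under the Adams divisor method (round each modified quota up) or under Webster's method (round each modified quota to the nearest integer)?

Webster

Adams: Theta 5, Epsilon 5, Zeta 7.
Webster: Theta 4, Epsilon 5, Zeta 8.
Zeta gets 7 under Adams and 8 under Webster.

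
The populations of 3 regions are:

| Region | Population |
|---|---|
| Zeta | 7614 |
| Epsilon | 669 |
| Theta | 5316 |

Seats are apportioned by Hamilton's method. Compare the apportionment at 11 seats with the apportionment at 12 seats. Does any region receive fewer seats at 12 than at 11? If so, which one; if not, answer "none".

At 11 seats: Zeta 6, Epsilon 1, Theta 4.
At 12 seats: Zeta 7, Epsilon 0, Theta 5.
Epsilon drops from 1 to 0.

Epsilon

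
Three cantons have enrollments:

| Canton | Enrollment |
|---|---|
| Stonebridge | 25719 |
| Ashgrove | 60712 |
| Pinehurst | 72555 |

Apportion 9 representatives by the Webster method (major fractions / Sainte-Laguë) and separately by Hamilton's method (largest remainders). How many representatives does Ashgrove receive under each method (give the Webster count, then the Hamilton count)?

4 and 3

Webster: Stonebridge 1, Ashgrove 4, Pinehurst 4.
Hamilton: Stonebridge 2, Ashgrove 3, Pinehurst 4.
Ashgrove gets 4 under Webster and 3 under Hamilton.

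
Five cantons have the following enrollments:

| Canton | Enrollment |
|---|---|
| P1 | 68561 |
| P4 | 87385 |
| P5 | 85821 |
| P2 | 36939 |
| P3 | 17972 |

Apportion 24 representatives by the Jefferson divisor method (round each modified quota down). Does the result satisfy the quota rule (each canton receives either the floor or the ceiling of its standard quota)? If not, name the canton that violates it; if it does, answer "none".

Standard quotas: P1 5.546, P4 7.069, P5 6.943, P2 2.988, P3 1.454.
Jefferson allocation: P1 6, P4 7, P5 7, P2 3, P3 1.
Every allocation lies between the lower and upper quota.

none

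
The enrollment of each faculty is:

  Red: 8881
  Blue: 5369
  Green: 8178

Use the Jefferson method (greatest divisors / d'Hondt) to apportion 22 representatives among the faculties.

Standard divisor 22428/22 ≈ 1019.455; standard quotas: Red 8.712, Blue 5.267, Green 8.022.
Rounding down gives 8, 5, 8 = 21 seats, so the divisor must be adjusted.
With modified divisor 950: modified quotas Red 9.348, Blue 5.652, Green 8.608.
Rounding down: Red 9, Blue 5, Green 8 (total 22).

Red: 9; Blue: 5; Green: 8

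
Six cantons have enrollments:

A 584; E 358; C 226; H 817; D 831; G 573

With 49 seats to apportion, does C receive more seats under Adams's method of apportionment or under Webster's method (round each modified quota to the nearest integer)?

Adams: A 8, E 5, C 4, H 12, D 12, G 8.
Webster: A 9, E 5, C 3, H 12, D 12, G 8.
C gets 4 under Adams and 3 under Webster.

Adams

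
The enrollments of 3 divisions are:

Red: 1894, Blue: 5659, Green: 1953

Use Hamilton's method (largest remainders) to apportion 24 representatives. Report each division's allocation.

Red 5, Blue 14, Green 5

The standard divisor is 9506/24 ≈ 396.083.
Standard quotas: Red 4.7818, Blue 14.2874, Green 4.9308.
Lower quotas: Red 4, Blue 14, Green 4 (sum 22, leaving 2 seats).
Remainders in descending order: Green 0.9308, Red 0.7818, Blue 0.2874.
The surplus seats go to Green, Red.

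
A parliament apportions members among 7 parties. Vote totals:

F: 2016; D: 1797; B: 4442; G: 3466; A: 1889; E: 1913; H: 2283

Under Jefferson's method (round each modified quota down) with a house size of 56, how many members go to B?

14

Standard divisor 17806/56 ≈ 317.964; standard quotas: F 6.340, D 5.652, B 13.970, G 10.901, A 5.941, E 6.016, H 7.180.
Rounding down gives 6, 5, 13, 10, 5, 6, 7 = 52 seats, so the divisor must be adjusted.
With modified divisor 298: modified quotas F 6.765, D 6.030, B 14.906, G 11.631, A 6.339, E 6.419, H 7.661.
Rounding down: F 6, D 6, B 14, G 11, A 6, E 6, H 7 (total 56).
B receives 14.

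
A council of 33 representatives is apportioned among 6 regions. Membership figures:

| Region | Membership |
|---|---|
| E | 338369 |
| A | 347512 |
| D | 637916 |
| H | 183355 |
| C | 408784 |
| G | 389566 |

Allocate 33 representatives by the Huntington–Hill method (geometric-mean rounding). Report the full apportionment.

With divisor 72879: modified quotas E 4.643, A 4.768, D 8.753, H 2.516, C 5.609, G 5.345.
Geometric-mean thresholds: E √(4·5)=4.472, A √(4·5)=4.472, D √(8·9)=8.485, H √(2·3)=2.449, C √(5·6)=5.477, G √(5·6)=5.477.
Each quota rounded against its threshold gives E 5, A 5, D 9, H 3, C 6, G 5 (total 33).

E 5, A 5, D 9, H 3, C 6, G 5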